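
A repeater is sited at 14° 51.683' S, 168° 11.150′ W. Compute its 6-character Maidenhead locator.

AH55vd

Shift to the Maidenhead origin (180°W, 90°S): lon 11.8142, lat 75.1386.
Field (20°×10°, letters A–R): 11.8142/20 → 0 → A, 75.1386/10 → 7 → H; chars AH.
Square (2°×1°, digits 0–9): 11.8142/2 → 5, 5.1386/1 → 5; chars 55.
Subsquare (5′×2.5′, letters a–x): 1.8142/0.0833333 → 21 → v, 0.1386/0.0416667 → 3 → d; chars vd.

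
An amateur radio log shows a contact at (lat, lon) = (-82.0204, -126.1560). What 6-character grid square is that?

CA67wx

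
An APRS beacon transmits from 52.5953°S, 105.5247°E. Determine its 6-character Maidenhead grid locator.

OD27sj

Offset from 180°W / 90°S: lon 285.5247°, lat 37.4047°.
Field: lon ⌊285.5247/20⌋ = 14 → O; lat ⌊37.4047/10⌋ = 3 → D.
Square: lon ⌊5.5247/2⌋ = 2; lat ⌊7.4047/1⌋ = 7.
Subsquare: lon ⌊1.5247/0.0833333⌋ = 18 → s; lat ⌊0.4047/0.0416667⌋ = 9 → j.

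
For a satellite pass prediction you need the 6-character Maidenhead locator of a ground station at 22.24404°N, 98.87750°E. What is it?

Add 180° to longitude and 90° to latitude: 278.8775, 112.2440.
Field: 278.8775/20 → 13 → N, 112.2440/10 → 11 → L; chars NL.
Square: 18.8775/2 → 9, 2.2440/1 → 2; chars 92.
Subsquare: 0.8775/0.0833333 → 10 → k, 0.2440/0.0416667 → 5 → f; chars kf.

NL92kf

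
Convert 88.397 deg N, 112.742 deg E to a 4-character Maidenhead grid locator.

OR68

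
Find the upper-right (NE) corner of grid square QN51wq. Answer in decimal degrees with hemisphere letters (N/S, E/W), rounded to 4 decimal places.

41.7083° N, 151.9167° E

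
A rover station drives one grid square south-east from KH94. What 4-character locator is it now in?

LH03

Longitude square 9; +1 → 10, wraps to 0, carry into field.
Longitude field K = 10; +1 → 11 = L.
Latitude square 4; −1 → 3.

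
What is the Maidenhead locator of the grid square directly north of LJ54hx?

Latitude subsquare x = 23; +1 → 24, wraps to 0 = a, carry into square.
Latitude square 4; +1 → 5.
The longitude characters are unchanged.

LJ55ha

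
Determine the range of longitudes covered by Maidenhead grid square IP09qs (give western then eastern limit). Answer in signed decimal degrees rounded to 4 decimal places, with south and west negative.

-18.6667, -18.5833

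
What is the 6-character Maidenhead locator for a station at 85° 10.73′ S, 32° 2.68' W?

Shift to the Maidenhead origin (180°W, 90°S): lon 147.9553, lat 4.8212.
Field: lon ⌊147.9553/20⌋ = 7 → H; lat ⌊4.8212/10⌋ = 0 → A.
Square: lon ⌊7.9553/2⌋ = 3; lat ⌊4.8212/1⌋ = 4.
Subsquare: lon ⌊1.9553/0.0833333⌋ = 23 → x; lat ⌊0.8212/0.0416667⌋ = 19 → t.

HA34xt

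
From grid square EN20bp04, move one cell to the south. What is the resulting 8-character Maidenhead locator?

EN20bp03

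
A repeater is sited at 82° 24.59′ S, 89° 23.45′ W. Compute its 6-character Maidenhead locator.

Offset from 180°W / 90°S: lon 90.6092°, lat 7.5902°.
Field (20°×10°, letters A–R): lon ⌊90.6092/20⌋ = 4 → E; lat ⌊7.5902/10⌋ = 0 → A.
Square (2°×1°, digits 0–9): lon ⌊10.6092/2⌋ = 5; lat ⌊7.5902/1⌋ = 7.
Subsquare (5′×2.5′, letters a–x): lon ⌊0.6092/0.0833333⌋ = 7 → h; lat ⌊0.5902/0.0416667⌋ = 14 → o.

EA57ho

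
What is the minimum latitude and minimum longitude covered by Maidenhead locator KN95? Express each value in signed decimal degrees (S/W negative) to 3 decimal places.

45.000, 38.000

Field K=10, N=13: +10·20° lon, +13·10° lat → SW at lon 20°, lat 40°.
Square 9, 5: +9·2° lon, +5·1° lat → SW at lon 38°, lat 45°.
latitude 45.000, longitude 38.000.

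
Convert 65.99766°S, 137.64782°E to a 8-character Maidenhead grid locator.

PC84ta70

Offset from 180°W / 90°S: lon 317.64782°, lat 24.00234°.
Field (20°×10°, letters A–R): 317.64782/20 → 15 → P, 24.00234/10 → 2 → C; chars PC.
Square (2°×1°, digits 0–9): 17.64782/2 → 8, 4.00234/1 → 4; chars 84.
Subsquare (5′×2.5′, letters a–x): 1.64782/0.0833333 → 19 → t, 0.00234/0.0416667 → 0 → a; chars ta.
Extended square (30″×15″, digits 0–9): 0.06449/0.00833333 → 7, 0.00234/0.00416667 → 0; chars 70.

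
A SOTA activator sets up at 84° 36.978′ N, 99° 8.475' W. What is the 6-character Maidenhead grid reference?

Shift to the Maidenhead origin (180°W, 90°S): lon 80.8588, lat 174.6163.
Field: 80.8588/20 → 4 → E, 174.6163/10 → 17 → R; chars ER.
Square: 0.8588/2 → 0, 4.6163/1 → 4; chars 04.
Subsquare: 0.8588/0.0833333 → 10 → k, 0.6163/0.0416667 → 14 → o; chars ko.

ER04ko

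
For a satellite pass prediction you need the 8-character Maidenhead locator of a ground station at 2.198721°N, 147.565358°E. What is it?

QJ32se77

Shift to the Maidenhead origin (180°W, 90°S): lon 327.56536, lat 92.19872.
Field: lon ⌊327.56536/20⌋ = 16 → Q; lat ⌊92.19872/10⌋ = 9 → J.
Square: lon ⌊7.56536/2⌋ = 3; lat ⌊2.19872/1⌋ = 2.
Subsquare: lon ⌊1.56536/0.0833333⌋ = 18 → s; lat ⌊0.19872/0.0416667⌋ = 4 → e.
Extended square: lon ⌊0.06536/0.00833333⌋ = 7; lat ⌊0.03205/0.00416667⌋ = 7.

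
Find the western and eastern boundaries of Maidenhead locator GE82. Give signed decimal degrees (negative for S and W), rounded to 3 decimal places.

-44.000, -42.000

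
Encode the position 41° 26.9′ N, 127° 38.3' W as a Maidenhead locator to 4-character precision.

CN61

Shift to the Maidenhead origin (180°W, 90°S): lon 52.36, lat 131.45.
Field (20°×10°, letters A–R): lon ⌊52.36/20⌋ = 2 → C; lat ⌊131.45/10⌋ = 13 → N.
Square (2°×1°, digits 0–9): lon ⌊12.36/2⌋ = 6; lat ⌊1.45/1⌋ = 1.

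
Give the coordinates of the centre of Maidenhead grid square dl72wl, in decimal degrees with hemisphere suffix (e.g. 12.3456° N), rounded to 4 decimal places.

Field D=3, L=11: +3·20° lon, +11·10° lat → SW at lon -120°, lat 20°.
Square 7, 2: +7·2° lon, +2·1° lat → SW at lon -106°, lat 22°.
Subsquare w=22, l=11: +22·0.0833333° lon, +11·0.0416667° lat → SW at lon -104.167°, lat 22.4583°.
Cell spans 0.0833333° lon × 0.0416667° lat. Centre is SW corner plus half of each.
latitude 22.4792° N, longitude 104.1250° W.

22.4792° N, 104.1250° W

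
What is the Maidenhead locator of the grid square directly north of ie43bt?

Latitude subsquare t = 19; +1 → 20 = u.
The longitude characters are unchanged.

IE43bu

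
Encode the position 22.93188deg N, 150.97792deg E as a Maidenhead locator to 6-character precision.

QL52lw

Shift to the Maidenhead origin (180°W, 90°S): lon 330.9779, lat 112.9319.
Field: lon ⌊330.9779/20⌋ = 16 → Q; lat ⌊112.9319/10⌋ = 11 → L.
Square: lon ⌊10.9779/2⌋ = 5; lat ⌊2.9319/1⌋ = 2.
Subsquare: lon ⌊0.9779/0.0833333⌋ = 11 → l; lat ⌊0.9319/0.0416667⌋ = 22 → w.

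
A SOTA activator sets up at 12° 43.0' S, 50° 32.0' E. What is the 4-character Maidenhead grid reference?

LH57

Offset from 180°W / 90°S: lon 230.53°, lat 77.28°.
Field: lon ⌊230.53/20⌋ = 11 → L; lat ⌊77.28/10⌋ = 7 → H.
Square: lon ⌊10.53/2⌋ = 5; lat ⌊7.28/1⌋ = 7.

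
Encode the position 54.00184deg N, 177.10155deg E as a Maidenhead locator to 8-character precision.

RO84na20

Shift to the Maidenhead origin (180°W, 90°S): lon 357.10155, lat 144.00184.
Field: lon ⌊357.10155/20⌋ = 17 → R; lat ⌊144.00184/10⌋ = 14 → O.
Square: lon ⌊17.10155/2⌋ = 8; lat ⌊4.00184/1⌋ = 4.
Subsquare: lon ⌊1.10155/0.0833333⌋ = 13 → n; lat ⌊0.00184/0.0416667⌋ = 0 → a.
Extended square: lon ⌊0.01822/0.00833333⌋ = 2; lat ⌊0.00184/0.00416667⌋ = 0.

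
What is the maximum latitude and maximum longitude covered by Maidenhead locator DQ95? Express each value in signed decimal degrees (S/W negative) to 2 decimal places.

Field D=3, Q=16: +3·20° lon, +16·10° lat → SW at lon -120°, lat 70°.
Square 9, 5: +9·2° lon, +5·1° lat → SW at lon -102°, lat 75°.
Cell spans 2° lon × 1° lat. NE corner is SW corner plus one full cell.
latitude 76.00, longitude -100.00.

76.00, -100.00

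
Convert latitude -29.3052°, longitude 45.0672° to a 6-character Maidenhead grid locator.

LG20mq

Shift to the Maidenhead origin (180°W, 90°S): lon 225.0672, lat 60.6948.
Field (20°×10°, letters A–R): lon ⌊225.0672/20⌋ = 11 → L; lat ⌊60.6948/10⌋ = 6 → G.
Square (2°×1°, digits 0–9): lon ⌊5.0672/2⌋ = 2; lat ⌊0.6948/1⌋ = 0.
Subsquare (5′×2.5′, letters a–x): lon ⌊1.0672/0.0833333⌋ = 12 → m; lat ⌊0.6948/0.0416667⌋ = 16 → q.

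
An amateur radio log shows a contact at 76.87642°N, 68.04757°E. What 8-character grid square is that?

Shift to the Maidenhead origin (180°W, 90°S): lon 248.04757, lat 166.87642.
Field: 248.04757/20 → 12 → M, 166.87642/10 → 16 → Q; chars MQ.
Square: 8.04757/2 → 4, 6.87642/1 → 6; chars 46.
Subsquare: 0.04757/0.0833333 → 0 → a, 0.87642/0.0416667 → 21 → v; chars av.
Extended square: 0.04757/0.00833333 → 5, 0.00142/0.00416667 → 0; chars 50.

MQ46av50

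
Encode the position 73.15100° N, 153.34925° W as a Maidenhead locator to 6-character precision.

BQ33hd

Add 180° to longitude and 90° to latitude: 26.6507, 163.1510.
Field: lon ⌊26.6507/20⌋ = 1 → B; lat ⌊163.1510/10⌋ = 16 → Q.
Square: lon ⌊6.6507/2⌋ = 3; lat ⌊3.1510/1⌋ = 3.
Subsquare: lon ⌊0.6507/0.0833333⌋ = 7 → h; lat ⌊0.1510/0.0416667⌋ = 3 → d.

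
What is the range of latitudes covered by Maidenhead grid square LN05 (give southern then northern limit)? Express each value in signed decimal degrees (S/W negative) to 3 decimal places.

Field L=11, N=13: +11·20° lon, +13·10° lat → SW at lon 40°, lat 40°.
Square 0, 5: +0·2° lon, +5·1° lat → SW at lon 40°, lat 45°.
Cell spans 2° lon × 1° lat.
south 45.000, north 46.000.

45.000, 46.000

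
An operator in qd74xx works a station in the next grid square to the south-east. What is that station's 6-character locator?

QD84aw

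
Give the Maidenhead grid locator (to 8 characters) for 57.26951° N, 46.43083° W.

Shift to the Maidenhead origin (180°W, 90°S): lon 133.56917, lat 147.26951.
Field (20°×10°, letters A–R): lon ⌊133.56917/20⌋ = 6 → G; lat ⌊147.26951/10⌋ = 14 → O.
Square (2°×1°, digits 0–9): lon ⌊13.56917/2⌋ = 6; lat ⌊7.26951/1⌋ = 7.
Subsquare (5′×2.5′, letters a–x): lon ⌊1.56917/0.0833333⌋ = 18 → s; lat ⌊0.26951/0.0416667⌋ = 6 → g.
Extended square (30″×15″, digits 0–9): lon ⌊0.06917/0.00833333⌋ = 8; lat ⌊0.01951/0.00416667⌋ = 4.

GO67sg84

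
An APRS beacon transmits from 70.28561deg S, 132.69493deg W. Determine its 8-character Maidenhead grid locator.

CB39pr61

Add 180° to longitude and 90° to latitude: 47.30507, 19.71439.
Field (20°×10°, letters A–R): 47.30507/20 → 2 → C, 19.71439/10 → 1 → B; chars CB.
Square (2°×1°, digits 0–9): 7.30507/2 → 3, 9.71439/1 → 9; chars 39.
Subsquare (5′×2.5′, letters a–x): 1.30507/0.0833333 → 15 → p, 0.71439/0.0416667 → 17 → r; chars pr.
Extended square (30″×15″, digits 0–9): 0.05507/0.00833333 → 6, 0.00606/0.00416667 → 1; chars 61.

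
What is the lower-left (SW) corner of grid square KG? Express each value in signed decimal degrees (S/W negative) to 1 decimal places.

Field K=10, G=6: +10·20° lon, +6·10° lat → SW at lon 20°, lat -30°.
latitude -30.0, longitude 20.0.

-30.0, 20.0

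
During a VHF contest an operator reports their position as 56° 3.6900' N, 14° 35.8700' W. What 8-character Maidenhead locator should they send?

IO26qb84

Shift to the Maidenhead origin (180°W, 90°S): lon 165.40217, lat 146.06150.
Field (20°×10°, letters A–R): lon ⌊165.40217/20⌋ = 8 → I; lat ⌊146.06150/10⌋ = 14 → O.
Square (2°×1°, digits 0–9): lon ⌊5.40217/2⌋ = 2; lat ⌊6.06150/1⌋ = 6.
Subsquare (5′×2.5′, letters a–x): lon ⌊1.40217/0.0833333⌋ = 16 → q; lat ⌊0.06150/0.0416667⌋ = 1 → b.
Extended square (30″×15″, digits 0–9): lon ⌊0.06883/0.00833333⌋ = 8; lat ⌊0.01983/0.00416667⌋ = 4.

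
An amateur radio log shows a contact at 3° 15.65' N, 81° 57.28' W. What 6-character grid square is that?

Shift to the Maidenhead origin (180°W, 90°S): lon 98.0453, lat 93.2608.
Field: lon ⌊98.0453/20⌋ = 4 → E; lat ⌊93.2608/10⌋ = 9 → J.
Square: lon ⌊18.0453/2⌋ = 9; lat ⌊3.2608/1⌋ = 3.
Subsquare: lon ⌊0.0453/0.0833333⌋ = 0 → a; lat ⌊0.2608/0.0416667⌋ = 6 → g.

EJ93ag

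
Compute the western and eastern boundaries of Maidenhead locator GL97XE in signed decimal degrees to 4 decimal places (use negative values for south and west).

Field G=6, L=11: +6·20° lon, +11·10° lat → SW at lon -60°, lat 20°.
Square 9, 7: +9·2° lon, +7·1° lat → SW at lon -42°, lat 27°.
Subsquare x=23, e=4: +23·0.0833333° lon, +4·0.0416667° lat → SW at lon -40.0833°, lat 27.1667°.
Cell spans 0.0833333° lon × 0.0416667° lat.
west -40.0833, east -40.0000.

-40.0833, -40.0000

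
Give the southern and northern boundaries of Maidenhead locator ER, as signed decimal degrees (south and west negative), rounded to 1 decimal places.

Field E=4, R=17: +4·20° lon, +17·10° lat → SW at lon -100°, lat 80°.
Cell spans 20° lon × 10° lat.
south 80.0, north 90.0.

80.0, 90.0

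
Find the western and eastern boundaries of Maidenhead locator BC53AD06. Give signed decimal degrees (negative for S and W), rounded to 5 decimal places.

-150.00000, -149.99167

Field B=1, C=2: +1·20° lon, +2·10° lat → SW at lon -160°, lat -70°.
Square 5, 3: +5·2° lon, +3·1° lat → SW at lon -150°, lat -67°.
Subsquare a=0, d=3: +0·0.0833333° lon, +3·0.0416667° lat → SW at lon -150°, lat -66.875°.
Extended square 0, 6: +0·0.00833333° lon, +6·0.00416667° lat → SW at lon -150°, lat -66.85°.
Cell spans 0.00833333° lon × 0.00416667° lat.
west -150.00000, east -149.99167.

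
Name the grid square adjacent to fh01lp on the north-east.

Longitude subsquare l = 11; +1 → 12 = m.
Latitude subsquare p = 15; +1 → 16 = q.

FH01mq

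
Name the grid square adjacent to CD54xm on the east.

Longitude subsquare x = 23; +1 → 24, wraps to 0 = a, carry into square.
Longitude square 5; +1 → 6.
The latitude characters are unchanged.

CD64am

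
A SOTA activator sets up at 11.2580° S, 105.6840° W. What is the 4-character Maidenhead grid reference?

DH78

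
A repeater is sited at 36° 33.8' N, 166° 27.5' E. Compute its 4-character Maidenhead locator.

RM36

Offset from 180°W / 90°S: lon 346.46°, lat 126.56°.
Field (20°×10°, letters A–R): 346.46/20 → 17 → R, 126.56/10 → 12 → M; chars RM.
Square (2°×1°, digits 0–9): 6.46/2 → 3, 6.56/1 → 6; chars 36.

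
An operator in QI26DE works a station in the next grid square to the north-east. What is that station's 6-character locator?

QI26ef

Longitude subsquare d = 3; +1 → 4 = e.
Latitude subsquare e = 4; +1 → 5 = f.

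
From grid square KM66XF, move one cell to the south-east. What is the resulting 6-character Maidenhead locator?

KM76ae

Longitude subsquare x = 23; +1 → 24, wraps to 0 = a, carry into square.
Longitude square 6; +1 → 7.
Latitude subsquare f = 5; −1 → 4 = e.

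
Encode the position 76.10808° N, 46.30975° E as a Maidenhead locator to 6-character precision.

LQ36dc

Offset from 180°W / 90°S: lon 226.3098°, lat 166.1081°.
Field (20°×10°, letters A–R): lon ⌊226.3098/20⌋ = 11 → L; lat ⌊166.1081/10⌋ = 16 → Q.
Square (2°×1°, digits 0–9): lon ⌊6.3098/2⌋ = 3; lat ⌊6.1081/1⌋ = 6.
Subsquare (5′×2.5′, letters a–x): lon ⌊0.3098/0.0833333⌋ = 3 → d; lat ⌊0.1081/0.0416667⌋ = 2 → c.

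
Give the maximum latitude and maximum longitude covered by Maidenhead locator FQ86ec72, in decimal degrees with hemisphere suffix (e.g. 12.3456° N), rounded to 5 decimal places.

Field F=5, Q=16: +5·20° lon, +16·10° lat → SW at lon -80°, lat 70°.
Square 8, 6: +8·2° lon, +6·1° lat → SW at lon -64°, lat 76°.
Subsquare e=4, c=2: +4·0.0833333° lon, +2·0.0416667° lat → SW at lon -63.6667°, lat 76.0833°.
Extended square 7, 2: +7·0.00833333° lon, +2·0.00416667° lat → SW at lon -63.6083°, lat 76.0917°.
Cell spans 0.00833333° lon × 0.00416667° lat. NE corner is SW corner plus one full cell.
latitude 76.09583° N, longitude 63.60000° W.

76.09583° N, 63.60000° W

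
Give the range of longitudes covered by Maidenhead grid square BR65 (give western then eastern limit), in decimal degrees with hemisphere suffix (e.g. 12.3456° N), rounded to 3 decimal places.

148.000° W, 146.000° W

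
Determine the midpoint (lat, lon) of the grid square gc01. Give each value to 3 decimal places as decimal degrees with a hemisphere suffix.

68.500° S, 59.000° W

Field G=6, C=2: +6·20° lon, +2·10° lat → SW at lon -60°, lat -70°.
Square 0, 1: +0·2° lon, +1·1° lat → SW at lon -60°, lat -69°.
Cell spans 2° lon × 1° lat. Centre is SW corner plus half of each.
latitude 68.500° S, longitude 59.000° W.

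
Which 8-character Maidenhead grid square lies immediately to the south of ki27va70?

KI26vx79

Latitude extended square 0; −1 → -1, wraps to 9, carry into subsquare.
Latitude subsquare a = 0; −1 → -1, wraps to 23 = x, carry into square.
Latitude square 7; −1 → 6.
The longitude characters are unchanged.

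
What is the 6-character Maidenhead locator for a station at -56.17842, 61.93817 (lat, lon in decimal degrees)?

MD03xt

Offset from 180°W / 90°S: lon 241.9382°, lat 33.8216°.
Field: 241.9382/20 → 12 → M, 33.8216/10 → 3 → D; chars MD.
Square: 1.9382/2 → 0, 3.8216/1 → 3; chars 03.
Subsquare: 1.9382/0.0833333 → 23 → x, 0.8216/0.0416667 → 19 → t; chars xt.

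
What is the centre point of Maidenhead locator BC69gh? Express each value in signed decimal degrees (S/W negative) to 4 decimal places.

Field B=1, C=2: +1·20° lon, +2·10° lat → SW at lon -160°, lat -70°.
Square 6, 9: +6·2° lon, +9·1° lat → SW at lon -148°, lat -61°.
Subsquare g=6, h=7: +6·0.0833333° lon, +7·0.0416667° lat → SW at lon -147.5°, lat -60.7083°.
Cell spans 0.0833333° lon × 0.0416667° lat. Centre is SW corner plus half of each.
latitude -60.6875, longitude -147.4583.

-60.6875, -147.4583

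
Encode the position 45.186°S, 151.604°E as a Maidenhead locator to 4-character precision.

Shift to the Maidenhead origin (180°W, 90°S): lon 331.60, lat 44.81.
Field: lon ⌊331.60/20⌋ = 16 → Q; lat ⌊44.81/10⌋ = 4 → E.
Square: lon ⌊11.60/2⌋ = 5; lat ⌊4.81/1⌋ = 4.

QE54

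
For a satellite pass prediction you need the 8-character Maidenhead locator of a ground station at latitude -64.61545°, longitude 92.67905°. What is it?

NC65ij12

Shift to the Maidenhead origin (180°W, 90°S): lon 272.67905, lat 25.38455.
Field: lon ⌊272.67905/20⌋ = 13 → N; lat ⌊25.38455/10⌋ = 2 → C.
Square: lon ⌊12.67905/2⌋ = 6; lat ⌊5.38455/1⌋ = 5.
Subsquare: lon ⌊0.67905/0.0833333⌋ = 8 → i; lat ⌊0.38455/0.0416667⌋ = 9 → j.
Extended square: lon ⌊0.01238/0.00833333⌋ = 1; lat ⌊0.00955/0.00416667⌋ = 2.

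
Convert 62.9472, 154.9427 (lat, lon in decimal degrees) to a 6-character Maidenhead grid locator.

QP72lw

Offset from 180°W / 90°S: lon 334.9427°, lat 152.9472°.
Field (20°×10°, letters A–R): 334.9427/20 → 16 → Q, 152.9472/10 → 15 → P; chars QP.
Square (2°×1°, digits 0–9): 14.9427/2 → 7, 2.9472/1 → 2; chars 72.
Subsquare (5′×2.5′, letters a–x): 0.9427/0.0833333 → 11 → l, 0.9472/0.0416667 → 22 → w; chars lw.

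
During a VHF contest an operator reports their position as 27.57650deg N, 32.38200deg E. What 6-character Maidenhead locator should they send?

Add 180° to longitude and 90° to latitude: 212.3820, 117.5765.
Field (20°×10°, letters A–R): lon ⌊212.3820/20⌋ = 10 → K; lat ⌊117.5765/10⌋ = 11 → L.
Square (2°×1°, digits 0–9): lon ⌊12.3820/2⌋ = 6; lat ⌊7.5765/1⌋ = 7.
Subsquare (5′×2.5′, letters a–x): lon ⌊0.3820/0.0833333⌋ = 4 → e; lat ⌊0.5765/0.0416667⌋ = 13 → n.

KL67en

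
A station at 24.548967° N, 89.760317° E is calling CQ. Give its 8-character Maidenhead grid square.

Shift to the Maidenhead origin (180°W, 90°S): lon 269.76032, lat 114.54897.
Field (20°×10°, letters A–R): lon ⌊269.76032/20⌋ = 13 → N; lat ⌊114.54897/10⌋ = 11 → L.
Square (2°×1°, digits 0–9): lon ⌊9.76032/2⌋ = 4; lat ⌊4.54897/1⌋ = 4.
Subsquare (5′×2.5′, letters a–x): lon ⌊1.76032/0.0833333⌋ = 21 → v; lat ⌊0.54897/0.0416667⌋ = 13 → n.
Extended square (30″×15″, digits 0–9): lon ⌊0.01032/0.00833333⌋ = 1; lat ⌊0.00730/0.00416667⌋ = 1.

NL44vn11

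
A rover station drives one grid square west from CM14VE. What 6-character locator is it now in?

Longitude subsquare v = 21; −1 → 20 = u.
The latitude characters are unchanged.

CM14ue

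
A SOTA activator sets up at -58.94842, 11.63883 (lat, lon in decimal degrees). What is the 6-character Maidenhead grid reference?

JD51tb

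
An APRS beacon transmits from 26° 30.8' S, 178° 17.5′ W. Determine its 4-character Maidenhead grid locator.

Shift to the Maidenhead origin (180°W, 90°S): lon 1.71, lat 63.49.
Field: 1.71/20 → 0 → A, 63.49/10 → 6 → G; chars AG.
Square: 1.71/2 → 0, 3.49/1 → 3; chars 03.

AG03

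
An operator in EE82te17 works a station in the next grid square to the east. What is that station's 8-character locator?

Longitude extended square 1; +1 → 2.
The latitude characters are unchanged.

EE82te27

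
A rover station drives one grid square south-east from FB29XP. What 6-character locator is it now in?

Longitude subsquare x = 23; +1 → 24, wraps to 0 = a, carry into square.
Longitude square 2; +1 → 3.
Latitude subsquare p = 15; −1 → 14 = o.

FB39ao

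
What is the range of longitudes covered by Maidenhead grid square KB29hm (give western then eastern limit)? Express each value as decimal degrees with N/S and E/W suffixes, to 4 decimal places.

Field K=10, B=1: +10·20° lon, +1·10° lat → SW at lon 20°, lat -80°.
Square 2, 9: +2·2° lon, +9·1° lat → SW at lon 24°, lat -71°.
Subsquare h=7, m=12: +7·0.0833333° lon, +12·0.0416667° lat → SW at lon 24.5833°, lat -70.5°.
Cell spans 0.0833333° lon × 0.0416667° lat.
west 24.5833° E, east 24.6667° E.

24.5833° E, 24.6667° E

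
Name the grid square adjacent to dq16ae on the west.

Longitude subsquare a = 0; −1 → -1, wraps to 23 = x, carry into square.
Longitude square 1; −1 → 0.
The latitude characters are unchanged.

DQ06xe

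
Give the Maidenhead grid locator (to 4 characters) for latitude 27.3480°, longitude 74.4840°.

ML77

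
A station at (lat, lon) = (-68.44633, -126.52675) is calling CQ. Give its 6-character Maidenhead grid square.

CC61rn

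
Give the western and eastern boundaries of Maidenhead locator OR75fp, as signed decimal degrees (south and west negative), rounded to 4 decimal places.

114.4167, 114.5000

Field O=14, R=17: +14·20° lon, +17·10° lat → SW at lon 100°, lat 80°.
Square 7, 5: +7·2° lon, +5·1° lat → SW at lon 114°, lat 85°.
Subsquare f=5, p=15: +5·0.0833333° lon, +15·0.0416667° lat → SW at lon 114.417°, lat 85.625°.
Cell spans 0.0833333° lon × 0.0416667° lat.
west 114.4167, east 114.5000.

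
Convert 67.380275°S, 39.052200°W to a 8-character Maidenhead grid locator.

HC02lo38

Offset from 180°W / 90°S: lon 140.94780°, lat 22.61973°.
Field: 140.94780/20 → 7 → H, 22.61973/10 → 2 → C; chars HC.
Square: 0.94780/2 → 0, 2.61973/1 → 2; chars 02.
Subsquare: 0.94780/0.0833333 → 11 → l, 0.61973/0.0416667 → 14 → o; chars lo.
Extended square: 0.03113/0.00833333 → 3, 0.03639/0.00416667 → 8; chars 38.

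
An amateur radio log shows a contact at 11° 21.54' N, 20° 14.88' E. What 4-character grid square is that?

Add 180° to longitude and 90° to latitude: 200.25, 101.36.
Field: 200.25/20 → 10 → K, 101.36/10 → 10 → K; chars KK.
Square: 0.25/2 → 0, 1.36/1 → 1; chars 01.

KK01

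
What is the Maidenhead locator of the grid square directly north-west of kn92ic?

KN92hd

Longitude subsquare i = 8; −1 → 7 = h.
Latitude subsquare c = 2; +1 → 3 = d.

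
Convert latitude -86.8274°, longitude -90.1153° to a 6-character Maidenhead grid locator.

EA43we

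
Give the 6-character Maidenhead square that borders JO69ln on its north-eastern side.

Longitude subsquare l = 11; +1 → 12 = m.
Latitude subsquare n = 13; +1 → 14 = o.

JO69mo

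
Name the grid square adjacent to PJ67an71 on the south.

Latitude extended square 1; −1 → 0.
The longitude characters are unchanged.

PJ67an70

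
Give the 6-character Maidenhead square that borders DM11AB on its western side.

DM01xb

Longitude subsquare a = 0; −1 → -1, wraps to 23 = x, carry into square.
Longitude square 1; −1 → 0.
The latitude characters are unchanged.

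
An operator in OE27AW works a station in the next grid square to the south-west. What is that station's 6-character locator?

OE17xv

Longitude subsquare a = 0; −1 → -1, wraps to 23 = x, carry into square.
Longitude square 2; −1 → 1.
Latitude subsquare w = 22; −1 → 21 = v.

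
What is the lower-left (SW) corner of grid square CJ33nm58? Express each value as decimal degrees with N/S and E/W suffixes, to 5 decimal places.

3.53333° N, 132.87500° W

Field C=2, J=9: +2·20° lon, +9·10° lat → SW at lon -140°, lat 0°.
Square 3, 3: +3·2° lon, +3·1° lat → SW at lon -134°, lat 3°.
Subsquare n=13, m=12: +13·0.0833333° lon, +12·0.0416667° lat → SW at lon -132.917°, lat 3.5°.
Extended square 5, 8: +5·0.00833333° lon, +8·0.00416667° lat → SW at lon -132.875°, lat 3.53333°.
latitude 3.53333° N, longitude 132.87500° W.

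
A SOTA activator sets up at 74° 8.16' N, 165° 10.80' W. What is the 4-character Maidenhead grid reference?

Add 180° to longitude and 90° to latitude: 14.82, 164.14.
Field (20°×10°, letters A–R): 14.82/20 → 0 → A, 164.14/10 → 16 → Q; chars AQ.
Square (2°×1°, digits 0–9): 14.82/2 → 7, 4.14/1 → 4; chars 74.

AQ74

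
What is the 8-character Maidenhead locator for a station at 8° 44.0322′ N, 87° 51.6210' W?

Shift to the Maidenhead origin (180°W, 90°S): lon 92.13965, lat 98.73387.
Field (20°×10°, letters A–R): 92.13965/20 → 4 → E, 98.73387/10 → 9 → J; chars EJ.
Square (2°×1°, digits 0–9): 12.13965/2 → 6, 8.73387/1 → 8; chars 68.
Subsquare (5′×2.5′, letters a–x): 0.13965/0.0833333 → 1 → b, 0.73387/0.0416667 → 17 → r; chars br.
Extended square (30″×15″, digits 0–9): 0.05632/0.00833333 → 6, 0.02554/0.00416667 → 6; chars 66.

EJ68br66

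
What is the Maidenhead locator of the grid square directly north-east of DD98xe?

Longitude subsquare x = 23; +1 → 24, wraps to 0 = a, carry into square.
Longitude square 9; +1 → 10, wraps to 0, carry into field.
Longitude field D = 3; +1 → 4 = E.
Latitude subsquare e = 4; +1 → 5 = f.

ED08af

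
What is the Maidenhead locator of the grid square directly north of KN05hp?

Latitude subsquare p = 15; +1 → 16 = q.
The longitude characters are unchanged.

KN05hq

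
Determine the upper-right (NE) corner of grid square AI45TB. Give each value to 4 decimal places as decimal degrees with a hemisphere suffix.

4.9167° S, 170.3333° W

Field A=0, I=8: +0·20° lon, +8·10° lat → SW at lon -180°, lat -10°.
Square 4, 5: +4·2° lon, +5·1° lat → SW at lon -172°, lat -5°.
Subsquare t=19, b=1: +19·0.0833333° lon, +1·0.0416667° lat → SW at lon -170.417°, lat -4.95833°.
Cell spans 0.0833333° lon × 0.0416667° lat. NE corner is SW corner plus one full cell.
latitude 4.9167° S, longitude 170.3333° W.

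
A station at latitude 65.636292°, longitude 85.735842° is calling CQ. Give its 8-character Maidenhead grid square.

Shift to the Maidenhead origin (180°W, 90°S): lon 265.73584, lat 155.63629.
Field: 265.73584/20 → 13 → N, 155.63629/10 → 15 → P; chars NP.
Square: 5.73584/2 → 2, 5.63629/1 → 5; chars 25.
Subsquare: 1.73584/0.0833333 → 20 → u, 0.63629/0.0416667 → 15 → p; chars up.
Extended square: 0.06918/0.00833333 → 8, 0.01129/0.00416667 → 2; chars 82.

NP25up82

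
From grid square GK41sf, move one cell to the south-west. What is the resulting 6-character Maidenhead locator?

Longitude subsquare s = 18; −1 → 17 = r.
Latitude subsquare f = 5; −1 → 4 = e.

GK41re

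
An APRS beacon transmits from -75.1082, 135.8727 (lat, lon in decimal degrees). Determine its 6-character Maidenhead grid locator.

Offset from 180°W / 90°S: lon 315.8727°, lat 14.8918°.
Field: lon ⌊315.8727/20⌋ = 15 → P; lat ⌊14.8918/10⌋ = 1 → B.
Square: lon ⌊15.8727/2⌋ = 7; lat ⌊4.8918/1⌋ = 4.
Subsquare: lon ⌊1.8727/0.0833333⌋ = 22 → w; lat ⌊0.8918/0.0416667⌋ = 21 → v.

PB74wv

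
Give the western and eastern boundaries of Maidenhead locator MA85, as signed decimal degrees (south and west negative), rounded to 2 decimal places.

Field M=12, A=0: +12·20° lon, +0·10° lat → SW at lon 60°, lat -90°.
Square 8, 5: +8·2° lon, +5·1° lat → SW at lon 76°, lat -85°.
Cell spans 2° lon × 1° lat.
west 76.00, east 78.00.

76.00, 78.00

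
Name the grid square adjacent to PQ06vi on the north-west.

PQ06uj

Longitude subsquare v = 21; −1 → 20 = u.
Latitude subsquare i = 8; +1 → 9 = j.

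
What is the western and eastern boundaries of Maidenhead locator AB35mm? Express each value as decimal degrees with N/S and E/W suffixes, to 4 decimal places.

Field A=0, B=1: +0·20° lon, +1·10° lat → SW at lon -180°, lat -80°.
Square 3, 5: +3·2° lon, +5·1° lat → SW at lon -174°, lat -75°.
Subsquare m=12, m=12: +12·0.0833333° lon, +12·0.0416667° lat → SW at lon -173°, lat -74.5°.
Cell spans 0.0833333° lon × 0.0416667° lat.
west 173.0000° W, east 172.9167° W.

173.0000° W, 172.9167° W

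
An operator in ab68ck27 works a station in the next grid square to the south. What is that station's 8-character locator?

Latitude extended square 7; −1 → 6.
The longitude characters are unchanged.

AB68ck26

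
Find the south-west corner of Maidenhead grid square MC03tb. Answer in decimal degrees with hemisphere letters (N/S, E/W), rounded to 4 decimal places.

66.9583° S, 61.5833° E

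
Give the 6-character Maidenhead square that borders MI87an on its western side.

Longitude subsquare a = 0; −1 → -1, wraps to 23 = x, carry into square.
Longitude square 8; −1 → 7.
The latitude characters are unchanged.

MI77xn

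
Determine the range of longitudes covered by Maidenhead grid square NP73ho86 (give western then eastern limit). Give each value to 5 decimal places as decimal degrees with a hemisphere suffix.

94.65000° E, 94.65833° E

Field N=13, P=15: +13·20° lon, +15·10° lat → SW at lon 80°, lat 60°.
Square 7, 3: +7·2° lon, +3·1° lat → SW at lon 94°, lat 63°.
Subsquare h=7, o=14: +7·0.0833333° lon, +14·0.0416667° lat → SW at lon 94.5833°, lat 63.5833°.
Extended square 8, 6: +8·0.00833333° lon, +6·0.00416667° lat → SW at lon 94.65°, lat 63.6083°.
Cell spans 0.00833333° lon × 0.00416667° lat.
west 94.65000° E, east 94.65833° E.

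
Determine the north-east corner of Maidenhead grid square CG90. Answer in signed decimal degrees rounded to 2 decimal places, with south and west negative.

-29.00, -120.00

Field C=2, G=6: +2·20° lon, +6·10° lat → SW at lon -140°, lat -30°.
Square 9, 0: +9·2° lon, +0·1° lat → SW at lon -122°, lat -30°.
Cell spans 2° lon × 1° lat. NE corner is SW corner plus one full cell.
latitude -29.00, longitude -120.00.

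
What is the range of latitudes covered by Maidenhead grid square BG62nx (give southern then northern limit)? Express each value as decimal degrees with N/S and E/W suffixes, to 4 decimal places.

27.0417° S, 27.0000° S

Field B=1, G=6: +1·20° lon, +6·10° lat → SW at lon -160°, lat -30°.
Square 6, 2: +6·2° lon, +2·1° lat → SW at lon -148°, lat -28°.
Subsquare n=13, x=23: +13·0.0833333° lon, +23·0.0416667° lat → SW at lon -146.917°, lat -27.0417°.
Cell spans 0.0833333° lon × 0.0416667° lat.
south 27.0417° S, north 27.0000° S.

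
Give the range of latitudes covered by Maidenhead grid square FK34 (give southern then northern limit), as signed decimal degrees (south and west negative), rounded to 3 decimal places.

Field F=5, K=10: +5·20° lon, +10·10° lat → SW at lon -80°, lat 10°.
Square 3, 4: +3·2° lon, +4·1° lat → SW at lon -74°, lat 14°.
Cell spans 2° lon × 1° lat.
south 14.000, north 15.000.

14.000, 15.000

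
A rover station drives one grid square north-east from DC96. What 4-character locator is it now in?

Longitude square 9; +1 → 10, wraps to 0, carry into field.
Longitude field D = 3; +1 → 4 = E.
Latitude square 6; +1 → 7.

EC07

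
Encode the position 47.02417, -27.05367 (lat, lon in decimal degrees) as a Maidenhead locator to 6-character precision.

HN67la

Shift to the Maidenhead origin (180°W, 90°S): lon 152.9463, lat 137.0242.
Field: lon ⌊152.9463/20⌋ = 7 → H; lat ⌊137.0242/10⌋ = 13 → N.
Square: lon ⌊12.9463/2⌋ = 6; lat ⌊7.0242/1⌋ = 7.
Subsquare: lon ⌊0.9463/0.0833333⌋ = 11 → l; lat ⌊0.0242/0.0416667⌋ = 0 → a.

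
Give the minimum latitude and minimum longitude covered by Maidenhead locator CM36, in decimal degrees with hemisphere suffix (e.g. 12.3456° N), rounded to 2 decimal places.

36.00° N, 134.00° W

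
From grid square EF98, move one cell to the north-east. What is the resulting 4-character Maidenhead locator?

FF09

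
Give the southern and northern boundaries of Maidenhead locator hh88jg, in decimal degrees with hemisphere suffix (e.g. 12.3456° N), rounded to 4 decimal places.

11.7500° S, 11.7083° S

Field H=7, H=7: +7·20° lon, +7·10° lat → SW at lon -40°, lat -20°.
Square 8, 8: +8·2° lon, +8·1° lat → SW at lon -24°, lat -12°.
Subsquare j=9, g=6: +9·0.0833333° lon, +6·0.0416667° lat → SW at lon -23.25°, lat -11.75°.
Cell spans 0.0833333° lon × 0.0416667° lat.
south 11.7500° S, north 11.7083° S.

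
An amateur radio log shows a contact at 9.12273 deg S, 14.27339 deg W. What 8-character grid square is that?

Offset from 180°W / 90°S: lon 165.72661°, lat 80.87727°.
Field: lon ⌊165.72661/20⌋ = 8 → I; lat ⌊80.87727/10⌋ = 8 → I.
Square: lon ⌊5.72661/2⌋ = 2; lat ⌊0.87727/1⌋ = 0.
Subsquare: lon ⌊1.72661/0.0833333⌋ = 20 → u; lat ⌊0.87727/0.0416667⌋ = 21 → v.
Extended square: lon ⌊0.05994/0.00833333⌋ = 7; lat ⌊0.00227/0.00416667⌋ = 0.

II20uv70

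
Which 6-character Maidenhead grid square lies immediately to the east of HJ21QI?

HJ21ri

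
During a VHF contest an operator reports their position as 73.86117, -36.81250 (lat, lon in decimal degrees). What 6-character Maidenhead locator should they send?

Add 180° to longitude and 90° to latitude: 143.1875, 163.8612.
Field: lon ⌊143.1875/20⌋ = 7 → H; lat ⌊163.8612/10⌋ = 16 → Q.
Square: lon ⌊3.1875/2⌋ = 1; lat ⌊3.8612/1⌋ = 3.
Subsquare: lon ⌊1.1875/0.0833333⌋ = 14 → o; lat ⌊0.8612/0.0416667⌋ = 20 → u.

HQ13ou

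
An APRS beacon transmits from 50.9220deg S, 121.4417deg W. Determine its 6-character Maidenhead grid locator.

CD99gb

Offset from 180°W / 90°S: lon 58.5583°, lat 39.0780°.
Field: lon ⌊58.5583/20⌋ = 2 → C; lat ⌊39.0780/10⌋ = 3 → D.
Square: lon ⌊18.5583/2⌋ = 9; lat ⌊9.0780/1⌋ = 9.
Subsquare: lon ⌊0.5583/0.0833333⌋ = 6 → g; lat ⌊0.0780/0.0416667⌋ = 1 → b.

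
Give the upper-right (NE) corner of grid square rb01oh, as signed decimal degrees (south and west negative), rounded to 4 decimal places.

Field R=17, B=1: +17·20° lon, +1·10° lat → SW at lon 160°, lat -80°.
Square 0, 1: +0·2° lon, +1·1° lat → SW at lon 160°, lat -79°.
Subsquare o=14, h=7: +14·0.0833333° lon, +7·0.0416667° lat → SW at lon 161.167°, lat -78.7083°.
Cell spans 0.0833333° lon × 0.0416667° lat. NE corner is SW corner plus one full cell.
latitude -78.6667, longitude 161.2500.

-78.6667, 161.2500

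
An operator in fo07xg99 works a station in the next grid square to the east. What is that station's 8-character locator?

FO17ag09

Longitude extended square 9; +1 → 10, wraps to 0, carry into subsquare.
Longitude subsquare x = 23; +1 → 24, wraps to 0 = a, carry into square.
Longitude square 0; +1 → 1.
The latitude characters are unchanged.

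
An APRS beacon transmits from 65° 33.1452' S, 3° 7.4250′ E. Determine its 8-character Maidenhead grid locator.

Add 180° to longitude and 90° to latitude: 183.12375, 24.44758.
Field: lon ⌊183.12375/20⌋ = 9 → J; lat ⌊24.44758/10⌋ = 2 → C.
Square: lon ⌊3.12375/2⌋ = 1; lat ⌊4.44758/1⌋ = 4.
Subsquare: lon ⌊1.12375/0.0833333⌋ = 13 → n; lat ⌊0.44758/0.0416667⌋ = 10 → k.
Extended square: lon ⌊0.04042/0.00833333⌋ = 4; lat ⌊0.03091/0.00416667⌋ = 7.

JC14nk47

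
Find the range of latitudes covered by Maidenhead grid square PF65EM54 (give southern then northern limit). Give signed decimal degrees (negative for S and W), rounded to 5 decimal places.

-34.48333, -34.47917

Field P=15, F=5: +15·20° lon, +5·10° lat → SW at lon 120°, lat -40°.
Square 6, 5: +6·2° lon, +5·1° lat → SW at lon 132°, lat -35°.
Subsquare e=4, m=12: +4·0.0833333° lon, +12·0.0416667° lat → SW at lon 132.333°, lat -34.5°.
Extended square 5, 4: +5·0.00833333° lon, +4·0.00416667° lat → SW at lon 132.375°, lat -34.4833°.
Cell spans 0.00833333° lon × 0.00416667° lat.
south -34.48333, north -34.47917.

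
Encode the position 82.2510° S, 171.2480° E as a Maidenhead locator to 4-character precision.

Add 180° to longitude and 90° to latitude: 351.25, 7.75.
Field: lon ⌊351.25/20⌋ = 17 → R; lat ⌊7.75/10⌋ = 0 → A.
Square: lon ⌊11.25/2⌋ = 5; lat ⌊7.75/1⌋ = 7.

RA57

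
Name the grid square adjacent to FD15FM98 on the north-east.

FD15gm09

Longitude extended square 9; +1 → 10, wraps to 0, carry into subsquare.
Longitude subsquare f = 5; +1 → 6 = g.
Latitude extended square 8; +1 → 9.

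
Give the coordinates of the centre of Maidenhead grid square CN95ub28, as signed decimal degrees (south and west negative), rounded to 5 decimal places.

Field C=2, N=13: +2·20° lon, +13·10° lat → SW at lon -140°, lat 40°.
Square 9, 5: +9·2° lon, +5·1° lat → SW at lon -122°, lat 45°.
Subsquare u=20, b=1: +20·0.0833333° lon, +1·0.0416667° lat → SW at lon -120.333°, lat 45.0417°.
Extended square 2, 8: +2·0.00833333° lon, +8·0.00416667° lat → SW at lon -120.317°, lat 45.075°.
Cell spans 0.00833333° lon × 0.00416667° lat. Centre is SW corner plus half of each.
latitude 45.07708, longitude -120.31250.

45.07708, -120.31250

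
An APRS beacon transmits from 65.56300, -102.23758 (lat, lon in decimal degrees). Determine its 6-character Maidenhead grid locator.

DP85vn

Shift to the Maidenhead origin (180°W, 90°S): lon 77.7624, lat 155.5630.
Field: 77.7624/20 → 3 → D, 155.5630/10 → 15 → P; chars DP.
Square: 17.7624/2 → 8, 5.5630/1 → 5; chars 85.
Subsquare: 1.7624/0.0833333 → 21 → v, 0.5630/0.0416667 → 13 → n; chars vn.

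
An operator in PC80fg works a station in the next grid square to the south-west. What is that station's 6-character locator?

Longitude subsquare f = 5; −1 → 4 = e.
Latitude subsquare g = 6; −1 → 5 = f.

PC80ef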